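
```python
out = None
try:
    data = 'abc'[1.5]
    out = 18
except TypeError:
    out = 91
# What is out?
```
91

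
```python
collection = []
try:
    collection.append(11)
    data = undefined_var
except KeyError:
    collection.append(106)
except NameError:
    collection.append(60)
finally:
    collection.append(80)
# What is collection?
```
[11, 60, 80]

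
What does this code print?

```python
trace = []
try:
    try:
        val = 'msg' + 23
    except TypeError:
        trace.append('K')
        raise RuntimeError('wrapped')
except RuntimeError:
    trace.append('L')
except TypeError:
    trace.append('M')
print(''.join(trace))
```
KL

New RuntimeError raised, caught by outer RuntimeError handler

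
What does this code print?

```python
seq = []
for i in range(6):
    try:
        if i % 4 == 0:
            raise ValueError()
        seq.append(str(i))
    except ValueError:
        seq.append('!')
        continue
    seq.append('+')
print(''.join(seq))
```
!1+2+3+!5+

continue in except skips rest of loop body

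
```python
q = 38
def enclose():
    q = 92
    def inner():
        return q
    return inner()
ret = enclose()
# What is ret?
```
92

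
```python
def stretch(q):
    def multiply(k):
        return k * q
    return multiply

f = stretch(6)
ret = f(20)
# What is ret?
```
120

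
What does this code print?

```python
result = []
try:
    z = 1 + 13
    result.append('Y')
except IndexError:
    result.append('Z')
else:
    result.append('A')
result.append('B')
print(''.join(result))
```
YAB

else block runs when no exception occurs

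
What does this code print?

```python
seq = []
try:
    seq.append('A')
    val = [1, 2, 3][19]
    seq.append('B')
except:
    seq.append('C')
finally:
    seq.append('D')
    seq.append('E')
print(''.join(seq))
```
ACDE

Code before exception runs, then except, then all of finally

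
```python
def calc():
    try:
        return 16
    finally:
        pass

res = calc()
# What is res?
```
16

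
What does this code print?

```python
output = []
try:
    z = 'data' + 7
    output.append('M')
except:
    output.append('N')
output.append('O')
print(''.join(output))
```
NO

Exception raised in try, caught by bare except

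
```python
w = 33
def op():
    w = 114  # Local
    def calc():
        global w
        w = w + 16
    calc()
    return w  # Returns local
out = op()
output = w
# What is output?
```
49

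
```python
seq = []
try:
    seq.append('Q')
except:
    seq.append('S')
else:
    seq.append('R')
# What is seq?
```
['Q', 'R']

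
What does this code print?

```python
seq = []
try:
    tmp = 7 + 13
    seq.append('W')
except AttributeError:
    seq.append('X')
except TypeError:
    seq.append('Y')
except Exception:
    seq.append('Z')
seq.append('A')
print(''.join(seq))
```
WA

No exception, try block completes normally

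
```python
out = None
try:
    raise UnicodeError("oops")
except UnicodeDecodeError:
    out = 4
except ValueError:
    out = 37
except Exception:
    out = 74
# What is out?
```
37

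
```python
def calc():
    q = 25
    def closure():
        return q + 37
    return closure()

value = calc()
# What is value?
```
62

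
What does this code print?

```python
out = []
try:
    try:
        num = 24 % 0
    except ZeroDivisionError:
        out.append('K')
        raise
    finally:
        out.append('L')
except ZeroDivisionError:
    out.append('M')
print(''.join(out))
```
KLM

finally runs before re-raised exception propagates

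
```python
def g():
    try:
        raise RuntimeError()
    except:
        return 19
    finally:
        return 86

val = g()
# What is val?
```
86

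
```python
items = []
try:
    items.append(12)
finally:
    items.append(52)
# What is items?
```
[12, 52]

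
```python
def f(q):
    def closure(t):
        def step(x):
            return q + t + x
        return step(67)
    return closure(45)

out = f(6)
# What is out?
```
118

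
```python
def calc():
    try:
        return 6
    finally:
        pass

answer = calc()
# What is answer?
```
6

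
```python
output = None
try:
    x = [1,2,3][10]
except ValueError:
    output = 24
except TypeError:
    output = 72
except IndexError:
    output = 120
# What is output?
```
120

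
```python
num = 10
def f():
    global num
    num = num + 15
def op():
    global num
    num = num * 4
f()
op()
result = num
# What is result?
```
100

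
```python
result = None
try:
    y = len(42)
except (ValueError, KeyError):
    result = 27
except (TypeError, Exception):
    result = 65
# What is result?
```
65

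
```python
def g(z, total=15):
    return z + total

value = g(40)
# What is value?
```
55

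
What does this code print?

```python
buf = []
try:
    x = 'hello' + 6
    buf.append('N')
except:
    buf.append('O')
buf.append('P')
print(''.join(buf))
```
OP

Exception raised in try, caught by bare except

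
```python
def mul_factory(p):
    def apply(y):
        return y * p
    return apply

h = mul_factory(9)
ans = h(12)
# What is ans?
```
108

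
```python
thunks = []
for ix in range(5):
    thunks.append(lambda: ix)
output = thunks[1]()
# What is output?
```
4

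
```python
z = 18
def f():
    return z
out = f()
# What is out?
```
18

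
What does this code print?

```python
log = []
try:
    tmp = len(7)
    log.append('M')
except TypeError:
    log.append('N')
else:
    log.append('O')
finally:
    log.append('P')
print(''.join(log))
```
NP

Exception: except runs, else skipped, finally runs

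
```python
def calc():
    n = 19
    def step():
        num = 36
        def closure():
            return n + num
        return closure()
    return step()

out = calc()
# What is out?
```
55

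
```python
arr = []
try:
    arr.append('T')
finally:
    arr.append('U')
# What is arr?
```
['T', 'U']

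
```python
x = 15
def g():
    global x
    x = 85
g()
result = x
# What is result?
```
85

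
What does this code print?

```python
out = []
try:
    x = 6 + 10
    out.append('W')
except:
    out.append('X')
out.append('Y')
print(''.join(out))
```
WY

No exception, try block completes normally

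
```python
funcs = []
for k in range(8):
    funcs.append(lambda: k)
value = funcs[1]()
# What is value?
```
7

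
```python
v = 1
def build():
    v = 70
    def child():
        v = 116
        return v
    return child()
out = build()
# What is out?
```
116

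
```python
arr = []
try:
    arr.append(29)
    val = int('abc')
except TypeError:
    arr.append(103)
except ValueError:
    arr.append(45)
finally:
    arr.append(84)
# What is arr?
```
[29, 45, 84]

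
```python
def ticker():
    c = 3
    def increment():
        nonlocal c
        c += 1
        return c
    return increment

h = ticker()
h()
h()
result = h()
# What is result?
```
6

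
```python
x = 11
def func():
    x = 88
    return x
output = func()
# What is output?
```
88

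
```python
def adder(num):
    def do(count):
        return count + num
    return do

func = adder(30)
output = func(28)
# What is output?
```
58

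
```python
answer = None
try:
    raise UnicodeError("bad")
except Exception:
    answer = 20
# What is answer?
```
20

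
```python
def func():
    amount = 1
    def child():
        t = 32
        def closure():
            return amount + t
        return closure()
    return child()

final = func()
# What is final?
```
33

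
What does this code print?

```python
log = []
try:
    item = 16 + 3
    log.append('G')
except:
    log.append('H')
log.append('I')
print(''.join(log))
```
GI

No exception, try block completes normally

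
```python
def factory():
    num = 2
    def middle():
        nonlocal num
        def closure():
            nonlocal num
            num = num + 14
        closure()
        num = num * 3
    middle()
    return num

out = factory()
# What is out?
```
48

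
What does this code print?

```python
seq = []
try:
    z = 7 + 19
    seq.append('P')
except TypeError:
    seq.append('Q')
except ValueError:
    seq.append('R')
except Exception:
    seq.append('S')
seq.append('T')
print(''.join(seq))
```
PT

No exception, try block completes normally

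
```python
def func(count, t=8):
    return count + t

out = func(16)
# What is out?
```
24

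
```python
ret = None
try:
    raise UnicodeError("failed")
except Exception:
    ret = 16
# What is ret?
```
16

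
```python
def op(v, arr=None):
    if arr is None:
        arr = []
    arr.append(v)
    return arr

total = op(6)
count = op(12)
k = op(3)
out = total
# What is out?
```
[6]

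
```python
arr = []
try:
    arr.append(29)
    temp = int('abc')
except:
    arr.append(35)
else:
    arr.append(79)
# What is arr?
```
[29, 35]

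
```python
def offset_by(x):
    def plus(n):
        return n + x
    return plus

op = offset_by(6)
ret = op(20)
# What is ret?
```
26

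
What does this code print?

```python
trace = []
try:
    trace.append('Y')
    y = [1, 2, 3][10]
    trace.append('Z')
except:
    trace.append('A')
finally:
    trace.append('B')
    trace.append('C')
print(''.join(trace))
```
YABC

Code before exception runs, then except, then all of finally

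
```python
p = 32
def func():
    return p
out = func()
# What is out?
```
32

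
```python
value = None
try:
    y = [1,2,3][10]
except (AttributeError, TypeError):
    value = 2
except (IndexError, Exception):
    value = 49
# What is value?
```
49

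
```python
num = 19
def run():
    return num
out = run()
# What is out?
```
19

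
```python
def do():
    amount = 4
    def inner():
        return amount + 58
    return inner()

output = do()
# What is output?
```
62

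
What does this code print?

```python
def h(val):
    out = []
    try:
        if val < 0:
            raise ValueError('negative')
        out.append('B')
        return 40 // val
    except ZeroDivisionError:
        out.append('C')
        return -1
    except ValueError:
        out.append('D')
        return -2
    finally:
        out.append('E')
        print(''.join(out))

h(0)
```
BCE

val=0 causes ZeroDivisionError, caught, finally prints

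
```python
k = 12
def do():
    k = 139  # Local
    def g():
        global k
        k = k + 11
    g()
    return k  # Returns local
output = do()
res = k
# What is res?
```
23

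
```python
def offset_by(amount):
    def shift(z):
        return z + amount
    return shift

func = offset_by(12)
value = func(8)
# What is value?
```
20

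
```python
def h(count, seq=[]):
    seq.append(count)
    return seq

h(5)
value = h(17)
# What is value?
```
[5, 17]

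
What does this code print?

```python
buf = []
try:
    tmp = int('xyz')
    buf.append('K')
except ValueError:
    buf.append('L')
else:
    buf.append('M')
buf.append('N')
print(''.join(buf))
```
LN

else block skipped when exception is caught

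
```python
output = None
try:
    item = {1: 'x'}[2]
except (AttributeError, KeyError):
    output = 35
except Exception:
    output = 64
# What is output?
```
35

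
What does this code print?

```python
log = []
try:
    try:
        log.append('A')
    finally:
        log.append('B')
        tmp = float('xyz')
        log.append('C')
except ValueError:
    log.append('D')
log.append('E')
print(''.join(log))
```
ABDE

Exception in inner finally caught by outer except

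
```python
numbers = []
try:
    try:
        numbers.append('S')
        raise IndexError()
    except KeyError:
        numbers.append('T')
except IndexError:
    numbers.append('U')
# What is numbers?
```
['S', 'U']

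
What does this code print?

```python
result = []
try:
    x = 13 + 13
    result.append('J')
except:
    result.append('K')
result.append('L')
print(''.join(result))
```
JL

No exception, try block completes normally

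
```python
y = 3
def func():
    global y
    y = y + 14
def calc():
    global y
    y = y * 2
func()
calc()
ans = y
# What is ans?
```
34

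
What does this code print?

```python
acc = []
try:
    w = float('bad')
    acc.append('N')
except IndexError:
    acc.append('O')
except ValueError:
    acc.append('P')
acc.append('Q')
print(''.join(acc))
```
PQ

ValueError is caught by its specific handler, not IndexError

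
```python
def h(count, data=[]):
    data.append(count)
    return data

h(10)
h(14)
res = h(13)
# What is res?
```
[10, 14, 13]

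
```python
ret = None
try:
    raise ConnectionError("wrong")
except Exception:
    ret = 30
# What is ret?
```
30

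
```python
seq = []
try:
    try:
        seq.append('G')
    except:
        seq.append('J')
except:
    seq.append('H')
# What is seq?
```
['G']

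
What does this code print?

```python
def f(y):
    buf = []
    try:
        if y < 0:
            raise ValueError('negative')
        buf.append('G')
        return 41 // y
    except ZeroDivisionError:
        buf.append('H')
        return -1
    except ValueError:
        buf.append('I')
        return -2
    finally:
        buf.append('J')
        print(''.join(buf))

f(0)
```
GHJ

y=0 causes ZeroDivisionError, caught, finally prints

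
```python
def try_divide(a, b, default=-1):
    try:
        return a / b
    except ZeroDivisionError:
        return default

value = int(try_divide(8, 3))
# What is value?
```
2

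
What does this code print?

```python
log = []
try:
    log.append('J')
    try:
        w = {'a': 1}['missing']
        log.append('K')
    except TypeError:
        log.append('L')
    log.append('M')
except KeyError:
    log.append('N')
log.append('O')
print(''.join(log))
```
JNO

Inner handler doesn't match, propagates to outer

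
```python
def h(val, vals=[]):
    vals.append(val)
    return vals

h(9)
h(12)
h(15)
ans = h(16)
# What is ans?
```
[9, 12, 15, 16]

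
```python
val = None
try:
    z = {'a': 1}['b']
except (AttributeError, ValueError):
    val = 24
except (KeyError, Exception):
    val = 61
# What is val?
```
61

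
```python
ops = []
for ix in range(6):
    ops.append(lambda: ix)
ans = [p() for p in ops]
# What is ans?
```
[5, 5, 5, 5, 5, 5]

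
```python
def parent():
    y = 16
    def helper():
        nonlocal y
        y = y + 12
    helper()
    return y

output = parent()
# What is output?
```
28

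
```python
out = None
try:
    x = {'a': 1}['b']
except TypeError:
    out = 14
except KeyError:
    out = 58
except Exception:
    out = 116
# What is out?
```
58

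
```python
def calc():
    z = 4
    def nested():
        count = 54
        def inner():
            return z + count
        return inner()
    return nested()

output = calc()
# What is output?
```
58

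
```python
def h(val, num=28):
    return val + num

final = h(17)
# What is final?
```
45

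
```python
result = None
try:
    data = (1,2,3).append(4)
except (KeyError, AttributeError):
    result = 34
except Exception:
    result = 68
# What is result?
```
34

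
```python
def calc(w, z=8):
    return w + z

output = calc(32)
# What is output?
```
40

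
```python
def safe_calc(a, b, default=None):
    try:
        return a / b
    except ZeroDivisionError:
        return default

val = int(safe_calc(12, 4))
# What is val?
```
3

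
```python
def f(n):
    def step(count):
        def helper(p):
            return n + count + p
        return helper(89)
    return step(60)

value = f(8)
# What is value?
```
157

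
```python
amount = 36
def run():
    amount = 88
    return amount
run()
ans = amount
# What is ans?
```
36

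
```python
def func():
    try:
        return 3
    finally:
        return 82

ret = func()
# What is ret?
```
82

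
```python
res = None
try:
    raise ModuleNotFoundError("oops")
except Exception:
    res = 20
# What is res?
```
20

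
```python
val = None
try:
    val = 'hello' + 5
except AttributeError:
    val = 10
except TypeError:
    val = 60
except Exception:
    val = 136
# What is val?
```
60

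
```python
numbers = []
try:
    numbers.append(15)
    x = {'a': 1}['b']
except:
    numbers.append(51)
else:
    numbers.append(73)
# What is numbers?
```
[15, 51]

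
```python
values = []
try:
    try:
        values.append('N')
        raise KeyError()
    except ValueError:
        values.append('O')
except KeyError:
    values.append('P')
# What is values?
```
['N', 'P']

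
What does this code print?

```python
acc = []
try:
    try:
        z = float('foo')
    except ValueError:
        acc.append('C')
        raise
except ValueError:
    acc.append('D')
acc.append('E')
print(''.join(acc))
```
CDE

raise without argument re-raises current exception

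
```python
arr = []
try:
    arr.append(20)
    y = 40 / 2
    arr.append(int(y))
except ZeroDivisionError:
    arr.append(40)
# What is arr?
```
[20, 20]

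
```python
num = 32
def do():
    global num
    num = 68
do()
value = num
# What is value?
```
68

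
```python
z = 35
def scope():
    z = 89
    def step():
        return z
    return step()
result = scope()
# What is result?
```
89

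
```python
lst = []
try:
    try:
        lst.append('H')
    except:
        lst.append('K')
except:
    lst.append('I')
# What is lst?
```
['H']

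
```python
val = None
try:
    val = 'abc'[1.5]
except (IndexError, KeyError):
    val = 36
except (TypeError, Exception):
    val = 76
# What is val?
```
76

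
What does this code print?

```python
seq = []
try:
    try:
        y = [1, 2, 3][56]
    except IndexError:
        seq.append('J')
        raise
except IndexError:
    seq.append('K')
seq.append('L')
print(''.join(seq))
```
JKL

raise without argument re-raises current exception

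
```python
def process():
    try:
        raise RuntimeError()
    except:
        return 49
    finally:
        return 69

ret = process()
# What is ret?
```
69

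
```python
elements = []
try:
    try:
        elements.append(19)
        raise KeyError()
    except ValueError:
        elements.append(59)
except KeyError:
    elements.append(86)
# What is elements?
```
[19, 86]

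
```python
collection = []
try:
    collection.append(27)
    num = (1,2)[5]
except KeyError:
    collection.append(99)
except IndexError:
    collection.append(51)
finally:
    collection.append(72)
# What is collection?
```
[27, 51, 72]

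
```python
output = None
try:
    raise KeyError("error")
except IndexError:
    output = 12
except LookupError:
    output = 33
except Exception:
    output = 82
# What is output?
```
33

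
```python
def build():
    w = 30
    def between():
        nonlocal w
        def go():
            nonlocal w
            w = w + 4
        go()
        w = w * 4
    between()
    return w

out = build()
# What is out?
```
136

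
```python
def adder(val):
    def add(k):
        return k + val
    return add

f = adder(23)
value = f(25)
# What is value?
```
48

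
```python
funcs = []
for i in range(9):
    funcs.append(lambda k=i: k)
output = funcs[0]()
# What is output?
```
0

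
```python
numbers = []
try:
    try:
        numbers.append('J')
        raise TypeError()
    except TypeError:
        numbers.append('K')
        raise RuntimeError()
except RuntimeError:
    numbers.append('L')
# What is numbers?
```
['J', 'K', 'L']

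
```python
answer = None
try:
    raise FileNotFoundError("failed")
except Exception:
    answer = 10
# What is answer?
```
10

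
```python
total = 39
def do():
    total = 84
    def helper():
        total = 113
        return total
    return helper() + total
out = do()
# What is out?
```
197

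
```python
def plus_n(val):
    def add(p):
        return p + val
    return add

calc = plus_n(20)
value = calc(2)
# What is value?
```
22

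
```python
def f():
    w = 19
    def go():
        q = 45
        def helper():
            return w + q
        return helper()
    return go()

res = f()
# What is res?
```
64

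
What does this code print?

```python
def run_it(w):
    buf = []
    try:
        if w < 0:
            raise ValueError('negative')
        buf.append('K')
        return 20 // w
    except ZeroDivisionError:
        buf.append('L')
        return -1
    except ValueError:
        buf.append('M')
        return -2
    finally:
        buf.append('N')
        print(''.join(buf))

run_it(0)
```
KLN

w=0 causes ZeroDivisionError, caught, finally prints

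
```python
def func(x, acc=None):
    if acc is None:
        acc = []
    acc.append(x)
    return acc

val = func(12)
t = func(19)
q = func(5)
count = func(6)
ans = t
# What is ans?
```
[19]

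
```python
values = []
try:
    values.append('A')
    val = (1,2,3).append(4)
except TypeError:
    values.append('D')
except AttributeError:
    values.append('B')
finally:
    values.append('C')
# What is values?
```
['A', 'B', 'C']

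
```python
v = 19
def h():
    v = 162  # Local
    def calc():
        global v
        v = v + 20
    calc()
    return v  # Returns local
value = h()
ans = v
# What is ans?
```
39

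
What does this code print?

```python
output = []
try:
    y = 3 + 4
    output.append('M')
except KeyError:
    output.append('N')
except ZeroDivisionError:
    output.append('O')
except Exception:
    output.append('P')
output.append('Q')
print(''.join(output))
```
MQ

No exception, try block completes normally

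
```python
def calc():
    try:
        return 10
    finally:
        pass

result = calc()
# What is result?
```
10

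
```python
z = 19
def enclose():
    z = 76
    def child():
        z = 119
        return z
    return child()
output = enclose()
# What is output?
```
119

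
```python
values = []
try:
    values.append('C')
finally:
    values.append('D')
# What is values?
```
['C', 'D']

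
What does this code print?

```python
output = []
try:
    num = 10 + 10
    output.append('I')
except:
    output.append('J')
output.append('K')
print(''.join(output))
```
IK

No exception, try block completes normally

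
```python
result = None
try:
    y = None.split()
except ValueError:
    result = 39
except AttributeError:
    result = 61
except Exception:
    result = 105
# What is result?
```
61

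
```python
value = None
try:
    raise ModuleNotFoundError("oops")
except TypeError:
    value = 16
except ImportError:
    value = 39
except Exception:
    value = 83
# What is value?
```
39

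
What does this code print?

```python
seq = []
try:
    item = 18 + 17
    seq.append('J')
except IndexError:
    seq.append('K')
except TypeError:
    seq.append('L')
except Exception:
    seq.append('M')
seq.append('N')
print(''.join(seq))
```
JN

No exception, try block completes normally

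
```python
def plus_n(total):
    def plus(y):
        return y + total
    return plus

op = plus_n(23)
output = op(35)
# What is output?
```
58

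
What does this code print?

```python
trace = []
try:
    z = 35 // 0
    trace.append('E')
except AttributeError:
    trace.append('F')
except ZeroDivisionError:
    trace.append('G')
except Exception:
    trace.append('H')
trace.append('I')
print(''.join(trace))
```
GI

ZeroDivisionError matches before generic Exception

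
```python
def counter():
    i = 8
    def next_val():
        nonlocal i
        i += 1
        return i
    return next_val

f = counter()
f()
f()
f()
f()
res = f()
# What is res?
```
13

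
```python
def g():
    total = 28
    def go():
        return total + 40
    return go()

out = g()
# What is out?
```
68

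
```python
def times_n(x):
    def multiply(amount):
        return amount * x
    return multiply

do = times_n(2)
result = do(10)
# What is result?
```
20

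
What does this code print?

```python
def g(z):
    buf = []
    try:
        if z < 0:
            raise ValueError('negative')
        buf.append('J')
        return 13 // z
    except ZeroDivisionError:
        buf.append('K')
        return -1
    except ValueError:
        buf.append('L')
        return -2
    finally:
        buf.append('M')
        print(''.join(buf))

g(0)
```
JKM

z=0 causes ZeroDivisionError, caught, finally prints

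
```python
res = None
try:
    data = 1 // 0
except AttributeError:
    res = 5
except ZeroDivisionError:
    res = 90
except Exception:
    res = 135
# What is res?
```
90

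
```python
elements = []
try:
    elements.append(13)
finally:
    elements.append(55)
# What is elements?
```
[13, 55]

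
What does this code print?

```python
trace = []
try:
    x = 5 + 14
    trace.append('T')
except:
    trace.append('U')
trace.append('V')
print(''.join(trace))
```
TV

No exception, try block completes normally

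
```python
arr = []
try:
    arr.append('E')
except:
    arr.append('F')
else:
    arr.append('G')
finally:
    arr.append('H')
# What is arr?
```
['E', 'G', 'H']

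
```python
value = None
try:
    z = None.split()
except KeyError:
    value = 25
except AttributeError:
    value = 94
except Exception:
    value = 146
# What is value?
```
94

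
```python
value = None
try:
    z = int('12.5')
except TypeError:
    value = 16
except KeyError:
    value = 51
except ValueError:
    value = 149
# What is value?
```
149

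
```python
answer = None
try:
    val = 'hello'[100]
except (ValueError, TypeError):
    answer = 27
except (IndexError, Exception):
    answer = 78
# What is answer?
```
78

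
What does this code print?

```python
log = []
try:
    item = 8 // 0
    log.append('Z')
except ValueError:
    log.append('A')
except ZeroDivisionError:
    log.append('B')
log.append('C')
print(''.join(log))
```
BC

ZeroDivisionError is caught by its specific handler, not ValueError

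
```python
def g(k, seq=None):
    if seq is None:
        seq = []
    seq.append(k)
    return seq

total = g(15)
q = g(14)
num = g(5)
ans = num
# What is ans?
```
[5]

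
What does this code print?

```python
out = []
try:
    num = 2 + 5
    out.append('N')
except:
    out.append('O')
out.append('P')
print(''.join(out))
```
NP

No exception, try block completes normally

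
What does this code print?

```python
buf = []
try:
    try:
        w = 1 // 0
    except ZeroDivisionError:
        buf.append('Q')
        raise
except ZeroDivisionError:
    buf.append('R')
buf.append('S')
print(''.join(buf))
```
QRS

raise without argument re-raises current exception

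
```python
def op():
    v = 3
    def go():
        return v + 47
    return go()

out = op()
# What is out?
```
50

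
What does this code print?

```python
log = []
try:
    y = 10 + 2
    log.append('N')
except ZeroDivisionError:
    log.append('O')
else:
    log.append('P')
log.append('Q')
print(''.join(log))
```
NPQ

else block runs when no exception occurs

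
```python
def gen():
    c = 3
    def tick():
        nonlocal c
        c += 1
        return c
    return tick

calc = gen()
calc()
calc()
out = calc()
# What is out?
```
6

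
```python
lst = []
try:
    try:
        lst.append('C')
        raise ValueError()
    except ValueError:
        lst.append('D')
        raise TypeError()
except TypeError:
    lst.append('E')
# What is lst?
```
['C', 'D', 'E']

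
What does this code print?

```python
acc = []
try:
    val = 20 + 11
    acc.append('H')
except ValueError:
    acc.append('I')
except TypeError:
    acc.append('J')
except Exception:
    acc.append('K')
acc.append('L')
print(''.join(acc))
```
HL

No exception, try block completes normally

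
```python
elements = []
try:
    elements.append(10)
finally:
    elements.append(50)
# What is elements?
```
[10, 50]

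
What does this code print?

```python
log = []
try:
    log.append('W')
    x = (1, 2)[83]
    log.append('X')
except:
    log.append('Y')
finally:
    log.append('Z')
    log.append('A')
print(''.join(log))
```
WYZA

Code before exception runs, then except, then all of finally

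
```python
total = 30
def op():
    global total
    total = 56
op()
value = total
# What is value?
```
56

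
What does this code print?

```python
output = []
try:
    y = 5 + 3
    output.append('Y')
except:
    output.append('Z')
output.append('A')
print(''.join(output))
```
YA

No exception, try block completes normally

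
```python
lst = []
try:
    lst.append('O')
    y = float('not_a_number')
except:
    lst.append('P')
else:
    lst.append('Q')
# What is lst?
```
['O', 'P']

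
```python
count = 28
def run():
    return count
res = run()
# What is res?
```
28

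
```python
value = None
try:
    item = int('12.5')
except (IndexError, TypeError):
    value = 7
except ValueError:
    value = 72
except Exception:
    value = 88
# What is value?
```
72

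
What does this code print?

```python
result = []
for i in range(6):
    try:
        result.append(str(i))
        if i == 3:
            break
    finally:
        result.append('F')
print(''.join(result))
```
0F1F2F3F

finally runs even when breaking out of loop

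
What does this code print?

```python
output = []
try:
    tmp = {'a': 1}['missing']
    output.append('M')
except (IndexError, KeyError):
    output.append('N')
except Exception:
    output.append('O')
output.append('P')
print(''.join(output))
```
NP

KeyError matches tuple containing it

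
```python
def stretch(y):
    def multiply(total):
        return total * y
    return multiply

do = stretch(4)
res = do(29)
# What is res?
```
116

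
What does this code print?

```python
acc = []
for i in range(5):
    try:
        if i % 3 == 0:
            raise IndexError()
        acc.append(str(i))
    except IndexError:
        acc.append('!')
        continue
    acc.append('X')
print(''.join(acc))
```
!1X2X!4X

continue in except skips rest of loop body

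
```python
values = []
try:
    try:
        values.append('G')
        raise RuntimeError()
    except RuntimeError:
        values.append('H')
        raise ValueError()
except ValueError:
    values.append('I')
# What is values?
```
['G', 'H', 'I']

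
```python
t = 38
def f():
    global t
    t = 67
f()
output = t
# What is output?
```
67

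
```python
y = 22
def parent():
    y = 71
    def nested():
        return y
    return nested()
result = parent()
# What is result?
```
71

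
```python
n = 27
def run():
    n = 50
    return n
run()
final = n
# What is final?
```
27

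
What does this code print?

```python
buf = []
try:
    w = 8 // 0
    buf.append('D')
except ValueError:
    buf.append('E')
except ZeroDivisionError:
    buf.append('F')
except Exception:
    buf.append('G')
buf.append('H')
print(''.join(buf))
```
FH

ZeroDivisionError matches before generic Exception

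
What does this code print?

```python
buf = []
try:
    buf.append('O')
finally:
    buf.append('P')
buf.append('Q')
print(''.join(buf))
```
OPQ

try/finally without except, no exception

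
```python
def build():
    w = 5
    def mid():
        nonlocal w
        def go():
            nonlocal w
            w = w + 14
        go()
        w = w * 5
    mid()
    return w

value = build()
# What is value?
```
95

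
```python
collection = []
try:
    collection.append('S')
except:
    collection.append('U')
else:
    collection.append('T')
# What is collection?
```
['S', 'T']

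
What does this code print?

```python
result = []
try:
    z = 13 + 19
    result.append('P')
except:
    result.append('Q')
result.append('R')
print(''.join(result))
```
PR

No exception, try block completes normally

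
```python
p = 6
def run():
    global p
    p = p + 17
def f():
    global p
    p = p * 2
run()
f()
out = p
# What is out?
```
46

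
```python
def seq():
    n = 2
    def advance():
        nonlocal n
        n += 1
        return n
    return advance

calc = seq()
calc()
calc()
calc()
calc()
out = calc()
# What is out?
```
7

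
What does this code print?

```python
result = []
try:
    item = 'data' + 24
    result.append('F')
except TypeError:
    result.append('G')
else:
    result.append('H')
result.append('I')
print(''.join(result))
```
GI

else block skipped when exception is caught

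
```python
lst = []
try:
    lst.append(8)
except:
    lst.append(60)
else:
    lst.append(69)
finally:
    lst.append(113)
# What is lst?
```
[8, 69, 113]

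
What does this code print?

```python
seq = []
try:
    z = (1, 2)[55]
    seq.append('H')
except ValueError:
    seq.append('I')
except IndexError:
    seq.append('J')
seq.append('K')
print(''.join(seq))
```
JK

IndexError is caught by its specific handler, not ValueError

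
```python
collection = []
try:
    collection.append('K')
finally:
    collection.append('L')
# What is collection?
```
['K', 'L']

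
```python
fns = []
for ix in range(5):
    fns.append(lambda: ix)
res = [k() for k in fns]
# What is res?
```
[4, 4, 4, 4, 4]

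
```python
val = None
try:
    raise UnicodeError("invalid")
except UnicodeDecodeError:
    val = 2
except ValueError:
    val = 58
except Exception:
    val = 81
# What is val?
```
58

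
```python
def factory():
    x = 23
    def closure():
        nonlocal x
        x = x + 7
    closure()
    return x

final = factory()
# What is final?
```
30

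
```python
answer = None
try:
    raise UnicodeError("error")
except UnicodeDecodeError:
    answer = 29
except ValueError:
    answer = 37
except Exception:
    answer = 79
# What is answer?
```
37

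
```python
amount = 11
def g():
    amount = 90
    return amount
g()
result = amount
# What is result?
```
11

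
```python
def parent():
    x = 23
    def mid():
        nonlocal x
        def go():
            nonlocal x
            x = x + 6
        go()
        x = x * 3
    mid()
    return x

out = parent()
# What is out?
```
87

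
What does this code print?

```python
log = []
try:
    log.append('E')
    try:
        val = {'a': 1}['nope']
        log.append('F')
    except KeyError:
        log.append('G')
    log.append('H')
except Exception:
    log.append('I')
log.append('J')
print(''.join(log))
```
EGHJ

Inner exception caught by inner handler, outer continues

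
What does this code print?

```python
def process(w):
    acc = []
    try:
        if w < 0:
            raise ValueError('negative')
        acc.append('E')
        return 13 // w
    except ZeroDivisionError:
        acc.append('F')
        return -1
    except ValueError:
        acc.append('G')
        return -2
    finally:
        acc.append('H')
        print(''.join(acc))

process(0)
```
EFH

w=0 causes ZeroDivisionError, caught, finally prints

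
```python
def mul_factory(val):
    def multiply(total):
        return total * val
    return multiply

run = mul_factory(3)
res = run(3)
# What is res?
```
9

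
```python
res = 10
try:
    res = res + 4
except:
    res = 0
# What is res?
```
14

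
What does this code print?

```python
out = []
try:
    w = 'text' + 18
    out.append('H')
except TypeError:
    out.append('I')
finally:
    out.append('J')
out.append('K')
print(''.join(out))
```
IJK

finally always runs, even after exception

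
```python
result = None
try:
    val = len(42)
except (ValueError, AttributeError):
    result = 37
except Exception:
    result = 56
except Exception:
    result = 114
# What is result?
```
56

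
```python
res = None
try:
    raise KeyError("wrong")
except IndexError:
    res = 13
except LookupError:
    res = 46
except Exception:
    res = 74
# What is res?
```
46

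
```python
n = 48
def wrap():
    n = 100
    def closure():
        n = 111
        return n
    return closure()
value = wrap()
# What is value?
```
111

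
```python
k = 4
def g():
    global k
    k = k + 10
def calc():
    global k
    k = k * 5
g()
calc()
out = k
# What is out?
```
70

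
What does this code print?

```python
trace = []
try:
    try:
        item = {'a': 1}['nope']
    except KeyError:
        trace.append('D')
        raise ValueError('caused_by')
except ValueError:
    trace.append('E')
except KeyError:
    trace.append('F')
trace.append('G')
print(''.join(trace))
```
DEG

ValueError raised and caught, original KeyError not re-raised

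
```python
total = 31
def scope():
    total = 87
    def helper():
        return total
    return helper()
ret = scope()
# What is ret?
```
87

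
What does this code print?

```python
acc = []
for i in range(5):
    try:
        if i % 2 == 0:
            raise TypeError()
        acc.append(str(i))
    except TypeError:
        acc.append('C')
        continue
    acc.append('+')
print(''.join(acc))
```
C1+C3+C

continue in except skips rest of loop body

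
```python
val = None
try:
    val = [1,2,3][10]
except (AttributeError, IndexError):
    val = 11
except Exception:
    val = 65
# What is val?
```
11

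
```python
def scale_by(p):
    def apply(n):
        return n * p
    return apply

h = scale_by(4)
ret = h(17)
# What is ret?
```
68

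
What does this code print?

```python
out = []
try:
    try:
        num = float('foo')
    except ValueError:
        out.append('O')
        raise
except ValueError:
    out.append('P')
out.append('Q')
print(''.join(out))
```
OPQ

raise without argument re-raises current exception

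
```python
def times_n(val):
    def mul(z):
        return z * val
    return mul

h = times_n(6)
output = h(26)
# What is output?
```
156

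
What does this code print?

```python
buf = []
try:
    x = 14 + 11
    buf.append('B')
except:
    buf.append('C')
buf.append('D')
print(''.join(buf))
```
BD

No exception, try block completes normally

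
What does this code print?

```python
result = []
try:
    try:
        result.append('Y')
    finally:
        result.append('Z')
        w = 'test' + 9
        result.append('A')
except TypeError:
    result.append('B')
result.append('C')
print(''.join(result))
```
YZBC

Exception in inner finally caught by outer except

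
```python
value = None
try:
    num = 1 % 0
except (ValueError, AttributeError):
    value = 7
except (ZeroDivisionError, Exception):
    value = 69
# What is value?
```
69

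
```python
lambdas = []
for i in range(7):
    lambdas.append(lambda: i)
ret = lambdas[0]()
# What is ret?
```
6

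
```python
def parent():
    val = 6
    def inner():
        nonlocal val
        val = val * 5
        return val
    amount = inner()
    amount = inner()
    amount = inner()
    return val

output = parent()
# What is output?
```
750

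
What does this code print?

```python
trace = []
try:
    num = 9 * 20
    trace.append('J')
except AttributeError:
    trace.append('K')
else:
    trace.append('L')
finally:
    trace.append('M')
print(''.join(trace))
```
JLM

else runs before finally when no exception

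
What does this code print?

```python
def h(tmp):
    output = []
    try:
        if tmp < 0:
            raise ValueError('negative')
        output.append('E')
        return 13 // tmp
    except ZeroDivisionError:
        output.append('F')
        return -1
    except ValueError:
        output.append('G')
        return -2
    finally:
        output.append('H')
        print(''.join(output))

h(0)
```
EFH

tmp=0 causes ZeroDivisionError, caught, finally prints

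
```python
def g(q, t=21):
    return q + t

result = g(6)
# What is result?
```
27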